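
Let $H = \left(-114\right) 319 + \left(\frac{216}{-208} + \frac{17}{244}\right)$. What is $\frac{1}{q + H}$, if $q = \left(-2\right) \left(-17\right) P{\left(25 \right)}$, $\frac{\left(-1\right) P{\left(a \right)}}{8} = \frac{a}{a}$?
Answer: $- \frac{3172}{116218809} \approx -2.7293 \cdot 10^{-5}$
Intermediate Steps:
$P{\left(a \right)} = -8$ ($P{\left(a \right)} = - 8 \frac{a}{a} = \left(-8\right) 1 = -8$)
$q = -272$ ($q = \left(-2\right) \left(-17\right) \left(-8\right) = 34 \left(-8\right) = -272$)
$H = - \frac{115356025}{3172}$ ($H = -36366 + \left(216 \left(- \frac{1}{208}\right) + 17 \cdot \frac{1}{244}\right) = -36366 + \left(- \frac{27}{26} + \frac{17}{244}\right) = -36366 - \frac{3073}{3172} = - \frac{115356025}{3172} \approx -36367.0$)
$\frac{1}{q + H} = \frac{1}{-272 - \frac{115356025}{3172}} = \frac{1}{- \frac{116218809}{3172}} = - \frac{3172}{116218809}$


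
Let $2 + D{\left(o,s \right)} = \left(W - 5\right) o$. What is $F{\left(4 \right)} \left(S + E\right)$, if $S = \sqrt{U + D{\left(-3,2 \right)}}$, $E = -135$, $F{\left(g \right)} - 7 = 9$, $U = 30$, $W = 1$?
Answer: $-2160 + 32 \sqrt{10} \approx -2058.8$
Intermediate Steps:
$F{\left(g \right)} = 16$ ($F{\left(g \right)} = 7 + 9 = 16$)
$D{\left(o,s \right)} = -2 - 4 o$ ($D{\left(o,s \right)} = -2 + \left(1 - 5\right) o = -2 - 4 o$)
$S = 2 \sqrt{10}$ ($S = \sqrt{30 - -10} = \sqrt{30 + \left(-2 + 12\right)} = \sqrt{30 + 10} = \sqrt{40} = 2 \sqrt{10} \approx 6.3246$)
$F{\left(4 \right)} \left(S + E\right) = 16 \left(2 \sqrt{10} - 135\right) = 16 \left(-135 + 2 \sqrt{10}\right) = -2160 + 32 \sqrt{10}$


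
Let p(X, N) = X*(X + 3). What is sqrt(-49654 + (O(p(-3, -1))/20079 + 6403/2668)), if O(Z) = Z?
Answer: 3*I*sqrt(9817533647)/1334 ≈ 222.83*I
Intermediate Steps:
p(X, N) = X*(3 + X)
sqrt(-49654 + (O(p(-3, -1))/20079 + 6403/2668)) = sqrt(-49654 + (-3*(3 - 3)/20079 + 6403/2668)) = sqrt(-49654 + (-3*0*(1/20079) + 6403*(1/2668))) = sqrt(-49654 + (0*(1/20079) + 6403/2668)) = sqrt(-49654 + (0 + 6403/2668)) = sqrt(-49654 + 6403/2668) = sqrt(-132470469/2668) = 3*I*sqrt(9817533647)/1334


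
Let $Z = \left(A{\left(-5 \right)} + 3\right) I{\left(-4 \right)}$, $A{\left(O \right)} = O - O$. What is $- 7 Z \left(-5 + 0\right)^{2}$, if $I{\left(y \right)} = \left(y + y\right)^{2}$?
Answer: $-33600$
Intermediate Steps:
$I{\left(y \right)} = 4 y^{2}$ ($I{\left(y \right)} = \left(2 y\right)^{2} = 4 y^{2}$)
$A{\left(O \right)} = 0$
$Z = 192$ ($Z = \left(0 + 3\right) 4 \left(-4\right)^{2} = 3 \cdot 4 \cdot 16 = 3 \cdot 64 = 192$)
$- 7 Z \left(-5 + 0\right)^{2} = \left(-7\right) 192 \left(-5 + 0\right)^{2} = - 1344 \left(-5\right)^{2} = \left(-1344\right) 25 = -33600$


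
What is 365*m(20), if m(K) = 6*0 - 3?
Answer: -1095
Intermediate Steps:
m(K) = -3 (m(K) = 0 - 3 = -3)
365*m(20) = 365*(-3) = -1095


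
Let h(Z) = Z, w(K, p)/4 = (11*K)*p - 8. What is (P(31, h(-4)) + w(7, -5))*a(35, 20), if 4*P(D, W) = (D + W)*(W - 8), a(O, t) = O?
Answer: -57855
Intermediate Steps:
w(K, p) = -32 + 44*K*p (w(K, p) = 4*((11*K)*p - 8) = 4*(11*K*p - 8) = 4*(-8 + 11*K*p) = -32 + 44*K*p)
P(D, W) = (-8 + W)*(D + W)/4 (P(D, W) = ((D + W)*(W - 8))/4 = ((D + W)*(-8 + W))/4 = ((-8 + W)*(D + W))/4 = (-8 + W)*(D + W)/4)
(P(31, h(-4)) + w(7, -5))*a(35, 20) = ((-2*31 - 2*(-4) + (¼)*(-4)² + (¼)*31*(-4)) + (-32 + 44*7*(-5)))*35 = ((-62 + 8 + (¼)*16 - 31) + (-32 - 1540))*35 = ((-62 + 8 + 4 - 31) - 1572)*35 = (-81 - 1572)*35 = -1653*35 = -57855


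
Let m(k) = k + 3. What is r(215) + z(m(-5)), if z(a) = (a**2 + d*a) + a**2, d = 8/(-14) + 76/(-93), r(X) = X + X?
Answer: 286946/651 ≈ 440.78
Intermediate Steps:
m(k) = 3 + k
r(X) = 2*X
d = -904/651 (d = 8*(-1/14) + 76*(-1/93) = -4/7 - 76/93 = -904/651 ≈ -1.3886)
z(a) = 2*a**2 - 904*a/651 (z(a) = (a**2 - 904*a/651) + a**2 = 2*a**2 - 904*a/651)
r(215) + z(m(-5)) = 2*215 + 2*(3 - 5)*(-452 + 651*(3 - 5))/651 = 430 + (2/651)*(-2)*(-452 + 651*(-2)) = 430 + (2/651)*(-2)*(-452 - 1302) = 430 + (2/651)*(-2)*(-1754) = 430 + 7016/651 = 286946/651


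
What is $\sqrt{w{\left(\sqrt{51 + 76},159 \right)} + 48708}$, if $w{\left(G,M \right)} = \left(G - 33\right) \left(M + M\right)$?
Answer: $\sqrt{38214 + 318 \sqrt{127}} \approx 204.44$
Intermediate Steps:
$w{\left(G,M \right)} = 2 M \left(-33 + G\right)$ ($w{\left(G,M \right)} = \left(-33 + G\right) 2 M = 2 M \left(-33 + G\right)$)
$\sqrt{w{\left(\sqrt{51 + 76},159 \right)} + 48708} = \sqrt{2 \cdot 159 \left(-33 + \sqrt{51 + 76}\right) + 48708} = \sqrt{2 \cdot 159 \left(-33 + \sqrt{127}\right) + 48708} = \sqrt{\left(-10494 + 318 \sqrt{127}\right) + 48708} = \sqrt{38214 + 318 \sqrt{127}}$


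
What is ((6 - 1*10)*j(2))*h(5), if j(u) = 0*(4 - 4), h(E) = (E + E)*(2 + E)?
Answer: 0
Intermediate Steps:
h(E) = 2*E*(2 + E) (h(E) = (2*E)*(2 + E) = 2*E*(2 + E))
j(u) = 0 (j(u) = 0*0 = 0)
((6 - 1*10)*j(2))*h(5) = ((6 - 1*10)*0)*(2*5*(2 + 5)) = ((6 - 10)*0)*(2*5*7) = -4*0*70 = 0*70 = 0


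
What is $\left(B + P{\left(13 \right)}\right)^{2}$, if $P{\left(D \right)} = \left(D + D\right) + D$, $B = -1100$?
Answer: $1125721$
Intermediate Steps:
$P{\left(D \right)} = 3 D$ ($P{\left(D \right)} = 2 D + D = 3 D$)
$\left(B + P{\left(13 \right)}\right)^{2} = \left(-1100 + 3 \cdot 13\right)^{2} = \left(-1100 + 39\right)^{2} = \left(-1061\right)^{2} = 1125721$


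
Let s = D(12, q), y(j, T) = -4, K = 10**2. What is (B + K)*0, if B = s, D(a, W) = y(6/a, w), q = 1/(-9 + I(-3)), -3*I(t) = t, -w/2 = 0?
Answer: 0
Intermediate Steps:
w = 0 (w = -2*0 = 0)
K = 100
I(t) = -t/3
q = -1/8 (q = 1/(-9 - 1/3*(-3)) = 1/(-9 + 1) = 1/(-8) = -1/8 ≈ -0.12500)
D(a, W) = -4
s = -4
B = -4
(B + K)*0 = (-4 + 100)*0 = 96*0 = 0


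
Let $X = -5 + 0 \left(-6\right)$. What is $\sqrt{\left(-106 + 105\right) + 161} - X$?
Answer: $5 + 4 \sqrt{10} \approx 17.649$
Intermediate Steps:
$X = -5$ ($X = -5 + 0 = -5$)
$\sqrt{\left(-106 + 105\right) + 161} - X = \sqrt{\left(-106 + 105\right) + 161} - -5 = \sqrt{-1 + 161} + 5 = \sqrt{160} + 5 = 4 \sqrt{10} + 5 = 5 + 4 \sqrt{10}$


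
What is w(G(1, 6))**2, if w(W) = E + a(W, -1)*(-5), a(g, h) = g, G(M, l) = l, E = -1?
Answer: 961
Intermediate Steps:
w(W) = -1 - 5*W (w(W) = -1 + W*(-5) = -1 - 5*W)
w(G(1, 6))**2 = (-1 - 5*6)**2 = (-1 - 30)**2 = (-31)**2 = 961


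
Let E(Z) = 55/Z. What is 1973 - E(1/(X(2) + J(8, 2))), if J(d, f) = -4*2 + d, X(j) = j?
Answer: 1863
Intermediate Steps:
J(d, f) = -8 + d
1973 - E(1/(X(2) + J(8, 2))) = 1973 - 55/(1/(2 + (-8 + 8))) = 1973 - 55/(1/(2 + 0)) = 1973 - 55/(1/2) = 1973 - 55/1/2 = 1973 - 55*2 = 1973 - 1*110 = 1973 - 110 = 1863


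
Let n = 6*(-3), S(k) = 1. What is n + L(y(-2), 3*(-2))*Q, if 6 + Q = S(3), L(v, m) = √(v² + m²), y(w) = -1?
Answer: -18 - 5*√37 ≈ -48.414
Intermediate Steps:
L(v, m) = √(m² + v²)
n = -18
Q = -5 (Q = -6 + 1 = -5)
n + L(y(-2), 3*(-2))*Q = -18 + √((3*(-2))² + (-1)²)*(-5) = -18 + √((-6)² + 1)*(-5) = -18 + √(36 + 1)*(-5) = -18 + √37*(-5) = -18 - 5*√37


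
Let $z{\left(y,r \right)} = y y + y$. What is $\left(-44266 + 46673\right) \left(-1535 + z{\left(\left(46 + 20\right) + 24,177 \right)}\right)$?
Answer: $16018585$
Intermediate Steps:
$z{\left(y,r \right)} = y + y^{2}$ ($z{\left(y,r \right)} = y^{2} + y = y + y^{2}$)
$\left(-44266 + 46673\right) \left(-1535 + z{\left(\left(46 + 20\right) + 24,177 \right)}\right) = \left(-44266 + 46673\right) \left(-1535 + \left(\left(46 + 20\right) + 24\right) \left(1 + \left(\left(46 + 20\right) + 24\right)\right)\right) = 2407 \left(-1535 + \left(66 + 24\right) \left(1 + \left(66 + 24\right)\right)\right) = 2407 \left(-1535 + 90 \left(1 + 90\right)\right) = 2407 \left(-1535 + 90 \cdot 91\right) = 2407 \left(-1535 + 8190\right) = 2407 \cdot 6655 = 16018585$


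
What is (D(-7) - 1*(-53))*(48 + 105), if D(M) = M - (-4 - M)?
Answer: 6579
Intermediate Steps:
D(M) = 4 + 2*M (D(M) = M + (4 + M) = 4 + 2*M)
(D(-7) - 1*(-53))*(48 + 105) = ((4 + 2*(-7)) - 1*(-53))*(48 + 105) = ((4 - 14) + 53)*153 = (-10 + 53)*153 = 43*153 = 6579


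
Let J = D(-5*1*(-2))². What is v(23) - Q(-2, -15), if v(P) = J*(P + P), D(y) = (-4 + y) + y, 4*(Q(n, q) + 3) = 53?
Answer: 47063/4 ≈ 11766.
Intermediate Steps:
Q(n, q) = 41/4 (Q(n, q) = -3 + (¼)*53 = -3 + 53/4 = 41/4)
D(y) = -4 + 2*y
J = 256 (J = (-4 + 2*(-5*1*(-2)))² = (-4 + 2*(-5*(-2)))² = (-4 + 2*10)² = (-4 + 20)² = 16² = 256)
v(P) = 512*P (v(P) = 256*(P + P) = 256*(2*P) = 512*P)
v(23) - Q(-2, -15) = 512*23 - 1*41/4 = 11776 - 41/4 = 47063/4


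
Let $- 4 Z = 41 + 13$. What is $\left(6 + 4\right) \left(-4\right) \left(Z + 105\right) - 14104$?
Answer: $-17764$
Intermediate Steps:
$Z = - \frac{27}{2}$ ($Z = - \frac{41 + 13}{4} = \left(- \frac{1}{4}\right) 54 = - \frac{27}{2} \approx -13.5$)
$\left(6 + 4\right) \left(-4\right) \left(Z + 105\right) - 14104 = \left(6 + 4\right) \left(-4\right) \left(- \frac{27}{2} + 105\right) - 14104 = 10 \left(-4\right) \frac{183}{2} - 14104 = \left(-40\right) \frac{183}{2} - 14104 = -3660 - 14104 = -17764$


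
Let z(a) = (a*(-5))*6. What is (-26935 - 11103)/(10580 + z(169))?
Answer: -1001/145 ≈ -6.9035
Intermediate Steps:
z(a) = -30*a (z(a) = -5*a*6 = -30*a)
(-26935 - 11103)/(10580 + z(169)) = (-26935 - 11103)/(10580 - 30*169) = -38038/(10580 - 5070) = -38038/5510 = -38038*1/5510 = -1001/145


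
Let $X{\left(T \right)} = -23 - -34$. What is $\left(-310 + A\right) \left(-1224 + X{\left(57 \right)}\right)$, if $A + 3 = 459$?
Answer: $-177098$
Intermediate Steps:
$A = 456$ ($A = -3 + 459 = 456$)
$X{\left(T \right)} = 11$ ($X{\left(T \right)} = -23 + 34 = 11$)
$\left(-310 + A\right) \left(-1224 + X{\left(57 \right)}\right) = \left(-310 + 456\right) \left(-1224 + 11\right) = 146 \left(-1213\right) = -177098$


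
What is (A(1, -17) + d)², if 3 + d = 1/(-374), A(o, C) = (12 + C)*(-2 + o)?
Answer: 558009/139876 ≈ 3.9893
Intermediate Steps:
A(o, C) = (-2 + o)*(12 + C)
d = -1123/374 (d = -3 + 1/(-374) = -3 - 1/374 = -1123/374 ≈ -3.0027)
(A(1, -17) + d)² = ((-24 - 2*(-17) + 12*1 - 17*1) - 1123/374)² = ((-24 + 34 + 12 - 17) - 1123/374)² = (5 - 1123/374)² = (747/374)² = 558009/139876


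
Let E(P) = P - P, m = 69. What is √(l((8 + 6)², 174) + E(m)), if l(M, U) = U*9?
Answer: 3*√174 ≈ 39.573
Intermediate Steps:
l(M, U) = 9*U
E(P) = 0
√(l((8 + 6)², 174) + E(m)) = √(9*174 + 0) = √(1566 + 0) = √1566 = 3*√174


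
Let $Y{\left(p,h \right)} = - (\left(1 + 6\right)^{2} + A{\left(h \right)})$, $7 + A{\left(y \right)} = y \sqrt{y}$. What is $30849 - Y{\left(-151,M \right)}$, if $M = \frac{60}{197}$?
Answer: $30891 + \frac{120 \sqrt{2955}}{38809} \approx 30891.0$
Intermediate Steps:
$M = \frac{60}{197}$ ($M = 60 \cdot \frac{1}{197} = \frac{60}{197} \approx 0.30457$)
$A{\left(y \right)} = -7 + y^{\frac{3}{2}}$ ($A{\left(y \right)} = -7 + y \sqrt{y} = -7 + y^{\frac{3}{2}}$)
$Y{\left(p,h \right)} = -42 - h^{\frac{3}{2}}$ ($Y{\left(p,h \right)} = - (\left(1 + 6\right)^{2} + \left(-7 + h^{\frac{3}{2}}\right)) = - (7^{2} + \left(-7 + h^{\frac{3}{2}}\right)) = - (49 + \left(-7 + h^{\frac{3}{2}}\right)) = - (42 + h^{\frac{3}{2}}) = -42 - h^{\frac{3}{2}}$)
$30849 - Y{\left(-151,M \right)} = 30849 - \left(-42 - \left(\frac{60}{197}\right)^{\frac{3}{2}}\right) = 30849 - \left(-42 - \frac{120 \sqrt{2955}}{38809}\right) = 30849 + \left(42 + \frac{120 \sqrt{2955}}{38809}\right) = 30891 + \frac{120 \sqrt{2955}}{38809}$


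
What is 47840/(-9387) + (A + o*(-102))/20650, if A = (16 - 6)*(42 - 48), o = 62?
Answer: -74844472/13845825 ≈ -5.4056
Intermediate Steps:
A = -60 (A = 10*(-6) = -60)
47840/(-9387) + (A + o*(-102))/20650 = 47840/(-9387) + (-60 + 62*(-102))/20650 = 47840*(-1/9387) + (-60 - 6324)*(1/20650) = -47840/9387 - 6384*1/20650 = -47840/9387 - 456/1475 = -74844472/13845825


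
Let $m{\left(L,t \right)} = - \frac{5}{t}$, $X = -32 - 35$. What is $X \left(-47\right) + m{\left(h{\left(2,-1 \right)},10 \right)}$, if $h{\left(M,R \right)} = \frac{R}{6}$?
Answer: $\frac{6297}{2} \approx 3148.5$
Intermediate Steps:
$h{\left(M,R \right)} = \frac{R}{6}$ ($h{\left(M,R \right)} = R \frac{1}{6} = \frac{R}{6}$)
$X = -67$
$X \left(-47\right) + m{\left(h{\left(2,-1 \right)},10 \right)} = \left(-67\right) \left(-47\right) - \frac{5}{10} = 3149 - \frac{1}{2} = \frac{6297}{2}$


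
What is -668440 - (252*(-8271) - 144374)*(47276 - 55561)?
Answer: -18465166250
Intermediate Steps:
-668440 - (252*(-8271) - 144374)*(47276 - 55561) = -668440 - (-2084292 - 144374)*(-8285) = -668440 - (-2228666)*(-8285) = -668440 - 1*18464497810 = -668440 - 18464497810 = -18465166250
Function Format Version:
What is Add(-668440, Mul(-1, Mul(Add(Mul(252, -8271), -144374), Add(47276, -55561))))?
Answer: -18465166250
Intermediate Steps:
Add(-668440, Mul(-1, Mul(Add(Mul(252, -8271), -144374), Add(47276, -55561)))) = Add(-668440, Mul(-1, Mul(Add(-2084292, -144374), -8285))) = Add(-668440, Mul(-1, Mul(-2228666, -8285))) = Add(-668440, Mul(-1, 18464497810)) = Add(-668440, -18464497810) = -18465166250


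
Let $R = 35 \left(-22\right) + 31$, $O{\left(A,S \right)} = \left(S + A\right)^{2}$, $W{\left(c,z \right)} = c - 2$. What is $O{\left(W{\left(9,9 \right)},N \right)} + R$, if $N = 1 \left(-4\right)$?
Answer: $-730$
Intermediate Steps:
$W{\left(c,z \right)} = -2 + c$
$N = -4$
$O{\left(A,S \right)} = \left(A + S\right)^{2}$
$R = -739$ ($R = -770 + 31 = -739$)
$O{\left(W{\left(9,9 \right)},N \right)} + R = \left(\left(-2 + 9\right) - 4\right)^{2} - 739 = \left(7 - 4\right)^{2} - 739 = 3^{2} - 739 = 9 - 739 = -730$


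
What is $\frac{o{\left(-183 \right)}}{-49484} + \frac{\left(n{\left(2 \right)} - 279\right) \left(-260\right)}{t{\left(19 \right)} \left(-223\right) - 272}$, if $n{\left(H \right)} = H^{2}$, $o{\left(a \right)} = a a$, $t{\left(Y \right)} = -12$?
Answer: $\frac{864399611}{29739884} \approx 29.065$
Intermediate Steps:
$o{\left(a \right)} = a^{2}$
$\frac{o{\left(-183 \right)}}{-49484} + \frac{\left(n{\left(2 \right)} - 279\right) \left(-260\right)}{t{\left(19 \right)} \left(-223\right) - 272} = \frac{\left(-183\right)^{2}}{-49484} + \frac{\left(2^{2} - 279\right) \left(-260\right)}{\left(-12\right) \left(-223\right) - 272} = 33489 \left(- \frac{1}{49484}\right) + \frac{\left(4 - 279\right) \left(-260\right)}{2676 - 272} = - \frac{33489}{49484} + \frac{\left(-275\right) \left(-260\right)}{2404} = - \frac{33489}{49484} + 71500 \cdot \frac{1}{2404} = - \frac{33489}{49484} + \frac{17875}{601} = \frac{864399611}{29739884}$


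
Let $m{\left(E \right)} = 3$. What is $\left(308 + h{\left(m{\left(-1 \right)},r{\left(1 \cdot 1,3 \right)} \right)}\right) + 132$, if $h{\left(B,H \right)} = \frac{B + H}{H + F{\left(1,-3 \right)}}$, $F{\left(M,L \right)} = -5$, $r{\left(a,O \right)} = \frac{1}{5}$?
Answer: $\frac{1318}{3} \approx 439.33$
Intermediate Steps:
$r{\left(a,O \right)} = \frac{1}{5}$
$h{\left(B,H \right)} = \frac{B + H}{-5 + H}$ ($h{\left(B,H \right)} = \frac{B + H}{H - 5} = \frac{B + H}{-5 + H}$)
$\left(308 + h{\left(m{\left(-1 \right)},r{\left(1 \cdot 1,3 \right)} \right)}\right) + 132 = \left(308 + \frac{3 + \frac{1}{5}}{-5 + \frac{1}{5}}\right) + 132 = \left(308 + \frac{1}{- \frac{24}{5}} \cdot \frac{16}{5}\right) + 132 = \left(308 - \frac{2}{3}\right) + 132 = \frac{922}{3} + 132 = \frac{1318}{3}$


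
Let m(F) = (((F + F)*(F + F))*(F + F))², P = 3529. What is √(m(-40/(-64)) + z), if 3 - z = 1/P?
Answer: √347609609049/225856 ≈ 2.6104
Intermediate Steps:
z = 10586/3529 (z = 3 - 1/3529 = 10586/3529 ≈ 2.9997)
m(F) = 64*F⁶ (m(F) = (((2*F)*(2*F))*(2*F))² = ((4*F²)*(2*F))² = (8*F³)² = 64*F⁶)
√(m(-40/(-64)) + z) = √(64*(-40/(-64))⁶ + 10586/3529) = √(64*(-40*(-1/64))⁶ + 10586/3529) = √(64*(5/8)⁶ + 10586/3529) = √(64*(15625/262144) + 10586/3529) = √(15625/4096 + 10586/3529) = √(98500881/14454784) = √347609609049/225856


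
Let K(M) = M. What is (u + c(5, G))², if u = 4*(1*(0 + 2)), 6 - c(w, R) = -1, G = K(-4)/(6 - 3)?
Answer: 225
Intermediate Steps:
G = -4/3 (G = -4/(6 - 3) = -4/3 ≈ -1.3333)
c(w, R) = 7 (c(w, R) = 6 - 1*(-1) = 6 + 1 = 7)
u = 8 (u = 4*(1*2) = 4*2 = 8)
(u + c(5, G))² = (8 + 7)² = 15² = 225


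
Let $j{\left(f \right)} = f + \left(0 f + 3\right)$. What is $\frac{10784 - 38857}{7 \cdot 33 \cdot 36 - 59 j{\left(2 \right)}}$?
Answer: $- \frac{28073}{8021} \approx -3.4999$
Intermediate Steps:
$j{\left(f \right)} = 3 + f$ ($j{\left(f \right)} = f + \left(0 + 3\right) = f + 3 = 3 + f$)
$\frac{10784 - 38857}{7 \cdot 33 \cdot 36 - 59 j{\left(2 \right)}} = \frac{10784 - 38857}{7 \cdot 33 \cdot 36 - 59 \left(3 + 2\right)} = \frac{10784 - 38857}{231 \cdot 36 - 295} = \frac{10784 - 38857}{8316 - 295} = - \frac{28073}{8021}$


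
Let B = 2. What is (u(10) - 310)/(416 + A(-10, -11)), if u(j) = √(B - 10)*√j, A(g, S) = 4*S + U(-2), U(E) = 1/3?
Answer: -930/1117 + 12*I*√5/1117 ≈ -0.83259 + 0.024022*I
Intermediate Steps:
U(E) = ⅓
A(g, S) = ⅓ + 4*S (A(g, S) = 4*S + ⅓ = ⅓ + 4*S)
u(j) = 2*I*√2*√j (u(j) = √(2 - 10)*√j = √(-8)*√j = (2*I*√2)*√j = 2*I*√2*√j)
(u(10) - 310)/(416 + A(-10, -11)) = (2*I*√2*√10 - 310)/(416 + (⅓ + 4*(-11))) = (4*I*√5 - 310)/(416 + (⅓ - 44)) = (-310 + 4*I*√5)/(416 - 131/3) = (-310 + 4*I*√5)/(1117/3) = (-310 + 4*I*√5)*(3/1117) = -930/1117 + 12*I*√5/1117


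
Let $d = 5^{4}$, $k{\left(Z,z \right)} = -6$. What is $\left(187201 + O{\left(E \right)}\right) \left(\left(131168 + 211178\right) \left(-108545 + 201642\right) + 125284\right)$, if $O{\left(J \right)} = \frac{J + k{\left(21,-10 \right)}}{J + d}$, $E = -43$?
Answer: $\frac{1736215421395659659}{291} \approx 5.9664 \cdot 10^{15}$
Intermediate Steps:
$d = 625$
$O{\left(J \right)} = \frac{-6 + J}{625 + J}$ ($O{\left(J \right)} = \frac{J - 6}{J + 625} = \frac{-6 + J}{625 + J}$)
$\left(187201 + O{\left(E \right)}\right) \left(\left(131168 + 211178\right) \left(-108545 + 201642\right) + 125284\right) = \left(187201 + \frac{-6 - 43}{625 - 43}\right) \left(\left(131168 + 211178\right) \left(-108545 + 201642\right) + 125284\right) = \left(187201 + \frac{1}{582} \left(-49\right)\right) \left(342346 \cdot 93097 + 125284\right) = \left(187201 + \frac{1}{582} \left(-49\right)\right) \left(31871385562 + 125284\right) = \left(187201 - \frac{49}{582}\right) 31871510846 = \frac{108950933}{582} \cdot 31871510846 = \frac{1736215421395659659}{291}$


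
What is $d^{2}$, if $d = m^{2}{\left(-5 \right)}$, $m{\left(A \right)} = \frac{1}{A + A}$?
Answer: $\frac{1}{10000} \approx 0.0001$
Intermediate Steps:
$m{\left(A \right)} = \frac{1}{2 A}$
$d = \frac{1}{100}$ ($d = \left(\frac{1}{2 \left(-5\right)}\right)^{2} = \left(\frac{1}{2} \left(- \frac{1}{5}\right)\right)^{2} = \left(- \frac{1}{10}\right)^{2} = \frac{1}{100} \approx 0.01$)
$d^{2} = \left(\frac{1}{100}\right)^{2} = \frac{1}{10000}$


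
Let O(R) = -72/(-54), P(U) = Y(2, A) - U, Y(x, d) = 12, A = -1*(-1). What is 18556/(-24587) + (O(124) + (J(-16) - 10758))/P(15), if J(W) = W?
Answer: 794435662/221283 ≈ 3590.1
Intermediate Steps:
A = 1
P(U) = 12 - U
O(R) = 4/3 (O(R) = -72*(-1/54) = 4/3)
18556/(-24587) + (O(124) + (J(-16) - 10758))/P(15) = 18556/(-24587) + (4/3 + (-16 - 10758))/(12 - 1*15) = 18556*(-1/24587) + (4/3 - 10774)/(12 - 15) = -18556/24587 - 32318/3/(-3) = -18556/24587 - 32318/3*(-⅓) = -18556/24587 + 32318/9 = 794435662/221283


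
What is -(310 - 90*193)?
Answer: 17060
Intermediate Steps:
-(310 - 90*193) = -(310 - 17370) = -1*(-17060) = 17060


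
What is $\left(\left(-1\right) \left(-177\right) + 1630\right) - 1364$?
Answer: $443$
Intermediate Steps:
$\left(\left(-1\right) \left(-177\right) + 1630\right) - 1364 = \left(177 + 1630\right) - 1364 = 1807 - 1364 = 443$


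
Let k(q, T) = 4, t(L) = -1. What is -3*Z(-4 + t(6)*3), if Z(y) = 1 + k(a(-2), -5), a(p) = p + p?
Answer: -15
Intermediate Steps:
a(p) = 2*p
Z(y) = 5 (Z(y) = 1 + 4 = 5)
-3*Z(-4 + t(6)*3) = -3*5 = -15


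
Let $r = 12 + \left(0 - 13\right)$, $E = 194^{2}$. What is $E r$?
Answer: $-37636$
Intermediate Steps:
$E = 37636$
$r = -1$ ($r = 12 - 13 = -1$)
$E r = 37636 \left(-1\right) = -37636$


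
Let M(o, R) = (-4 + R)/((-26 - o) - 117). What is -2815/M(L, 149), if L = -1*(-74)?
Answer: 122171/29 ≈ 4212.8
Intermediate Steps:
L = 74
M(o, R) = (-4 + R)/(-143 - o)
-2815/M(L, 149) = -2815*(143 + 74)/(4 - 1*149) = -2815*217/(4 - 149) = -2815/((1/217)*(-145)) = -2815/(-145/217) = -2815*(-217/145) = 122171/29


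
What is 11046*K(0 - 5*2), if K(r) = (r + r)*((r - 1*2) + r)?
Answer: 4860240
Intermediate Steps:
K(r) = 2*r*(-2 + 2*r) (K(r) = (2*r)*((r - 2) + r) = (2*r)*((-2 + r) + r) = (2*r)*(-2 + 2*r) = 2*r*(-2 + 2*r))
11046*K(0 - 5*2) = 11046*(4*(0 - 5*2)*(-1 + (0 - 5*2))) = 11046*(4*(0 - 10)*(-1 + (0 - 10))) = 11046*(4*(-10)*(-1 - 10)) = 11046*(4*(-10)*(-11)) = 11046*440 = 4860240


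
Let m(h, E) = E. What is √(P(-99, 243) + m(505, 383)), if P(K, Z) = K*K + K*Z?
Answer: I*√13873 ≈ 117.78*I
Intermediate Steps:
P(K, Z) = K² + K*Z
√(P(-99, 243) + m(505, 383)) = √(-99*(-99 + 243) + 383) = √(-99*144 + 383) = √(-14256 + 383) = √(-13873) = I*√13873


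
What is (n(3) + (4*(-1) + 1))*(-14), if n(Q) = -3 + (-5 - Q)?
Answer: 196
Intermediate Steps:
n(Q) = -8 - Q
(n(3) + (4*(-1) + 1))*(-14) = ((-8 - 1*3) + (4*(-1) + 1))*(-14) = ((-8 - 3) + (-4 + 1))*(-14) = (-11 - 3)*(-14) = -14*(-14) = 196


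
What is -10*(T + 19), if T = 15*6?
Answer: -1090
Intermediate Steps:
T = 90
-10*(T + 19) = -10*(90 + 19) = -10*109 = -1090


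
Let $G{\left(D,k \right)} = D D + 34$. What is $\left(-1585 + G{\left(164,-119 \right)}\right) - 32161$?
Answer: $-6816$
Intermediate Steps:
$G{\left(D,k \right)} = 34 + D^{2}$ ($G{\left(D,k \right)} = D^{2} + 34 = 34 + D^{2}$)
$\left(-1585 + G{\left(164,-119 \right)}\right) - 32161 = \left(-1585 + \left(34 + 164^{2}\right)\right) - 32161 = \left(-1585 + \left(34 + 26896\right)\right) - 32161 = \left(-1585 + 26930\right) - 32161 = 25345 - 32161 = -6816$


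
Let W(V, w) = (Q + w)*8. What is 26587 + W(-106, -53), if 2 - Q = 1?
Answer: 26171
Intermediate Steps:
Q = 1 (Q = 2 - 1*1 = 2 - 1 = 1)
W(V, w) = 8 + 8*w (W(V, w) = (1 + w)*8 = 8 + 8*w)
26587 + W(-106, -53) = 26587 + (8 + 8*(-53)) = 26587 + (8 - 424) = 26587 - 416 = 26171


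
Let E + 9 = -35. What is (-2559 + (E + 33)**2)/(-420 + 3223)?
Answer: -2438/2803 ≈ -0.86978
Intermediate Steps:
E = -44 (E = -9 - 35 = -44)
(-2559 + (E + 33)**2)/(-420 + 3223) = (-2559 + (-44 + 33)**2)/(-420 + 3223) = (-2559 + (-11)**2)/2803 = (-2559 + 121)*(1/2803) = -2438*1/2803 = -2438/2803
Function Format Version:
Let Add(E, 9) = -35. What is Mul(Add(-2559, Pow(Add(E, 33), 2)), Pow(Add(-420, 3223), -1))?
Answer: Rational(-2438, 2803) ≈ -0.86978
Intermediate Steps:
E = -44 (E = Add(-9, -35) = -44)
Mul(Add(-2559, Pow(Add(E, 33), 2)), Pow(Add(-420, 3223), -1)) = Mul(Add(-2559, Pow(Add(-44, 33), 2)), Pow(Add(-420, 3223), -1)) = Mul(Add(-2559, Pow(-11, 2)), Pow(2803, -1)) = Mul(Add(-2559, 121), Rational(1, 2803)) = Mul(-2438, Rational(1, 2803)) = Rational(-2438, 2803)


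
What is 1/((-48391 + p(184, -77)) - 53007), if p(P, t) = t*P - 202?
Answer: -1/115768 ≈ -8.6380e-6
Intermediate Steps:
p(P, t) = -202 + P*t (p(P, t) = P*t - 202 = -202 + P*t)
1/((-48391 + p(184, -77)) - 53007) = 1/((-48391 + (-202 + 184*(-77))) - 53007) = 1/((-48391 + (-202 - 14168)) - 53007) = 1/((-48391 - 14370) - 53007) = 1/(-62761 - 53007) = 1/(-115768) = -1/115768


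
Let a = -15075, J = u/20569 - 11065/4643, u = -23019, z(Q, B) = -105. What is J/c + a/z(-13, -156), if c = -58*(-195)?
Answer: 542762202518218/3780441405195 ≈ 143.57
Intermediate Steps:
J = -334473202/95501867 (J = -23019/20569 - 11065/4643 = -334473202/95501867 ≈ -3.5023)
c = 11310
J/c + a/z(-13, -156) = -334473202/95501867/11310 - 15075/(-105) = -334473202/95501867*1/11310 - 15075*(-1/105) = -167236601/540063057885 + 1005/7 = 542762202518218/3780441405195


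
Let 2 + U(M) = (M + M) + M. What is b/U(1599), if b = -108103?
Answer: -108103/4795 ≈ -22.545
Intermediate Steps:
U(M) = -2 + 3*M (U(M) = -2 + ((M + M) + M) = -2 + (2*M + M) = -2 + 3*M)
b/U(1599) = -108103/(-2 + 3*1599) = -108103/(-2 + 4797) = -108103/4795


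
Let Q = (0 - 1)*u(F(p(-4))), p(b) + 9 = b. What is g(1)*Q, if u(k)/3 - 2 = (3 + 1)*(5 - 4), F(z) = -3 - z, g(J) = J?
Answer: -18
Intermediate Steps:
p(b) = -9 + b
u(k) = 18 (u(k) = 6 + 3*((3 + 1)*(5 - 4)) = 6 + 3*(4*1) = 6 + 3*4 = 6 + 12 = 18)
Q = -18 (Q = (0 - 1)*18 = -1*18 = -18)
g(1)*Q = 1*(-18) = -18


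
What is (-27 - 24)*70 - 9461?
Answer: -13031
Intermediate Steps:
(-27 - 24)*70 - 9461 = -51*70 - 9461 = -3570 - 9461 = -13031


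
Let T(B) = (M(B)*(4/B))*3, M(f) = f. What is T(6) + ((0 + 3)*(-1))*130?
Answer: -378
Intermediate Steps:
T(B) = 12 (T(B) = (B*(4/B))*3 = 4*3 = 12)
T(6) + ((0 + 3)*(-1))*130 = 12 + ((0 + 3)*(-1))*130 = 12 + (3*(-1))*130 = 12 - 3*130 = 12 - 390 = -378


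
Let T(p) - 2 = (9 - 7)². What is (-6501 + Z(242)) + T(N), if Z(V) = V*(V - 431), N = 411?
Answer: -52233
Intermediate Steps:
Z(V) = V*(-431 + V)
T(p) = 6 (T(p) = 2 + (9 - 7)² = 2 + 2² = 2 + 4 = 6)
(-6501 + Z(242)) + T(N) = (-6501 + 242*(-431 + 242)) + 6 = (-6501 + 242*(-189)) + 6 = (-6501 - 45738) + 6 = -52239 + 6 = -52233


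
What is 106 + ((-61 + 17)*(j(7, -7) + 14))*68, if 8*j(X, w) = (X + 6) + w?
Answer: -44026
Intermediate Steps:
j(X, w) = ¾ + X/8 + w/8 (j(X, w) = ((X + 6) + w)/8 = ((6 + X) + w)/8 = (6 + X + w)/8 = ¾ + X/8 + w/8)
106 + ((-61 + 17)*(j(7, -7) + 14))*68 = 106 + ((-61 + 17)*((¾ + (⅛)*7 + (⅛)*(-7)) + 14))*68 = 106 - 44*((¾ + 7/8 - 7/8) + 14)*68 = 106 - 44*(¾ + 14)*68 = 106 - 44*59/4*68 = 106 - 649*68 = 106 - 44132 = -44026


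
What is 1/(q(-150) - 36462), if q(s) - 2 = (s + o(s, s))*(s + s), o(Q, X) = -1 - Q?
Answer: -1/36160 ≈ -2.7655e-5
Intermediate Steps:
q(s) = 2 - 2*s (q(s) = 2 + (s + (-1 - s))*(s + s) = 2 - 2*s)
1/(q(-150) - 36462) = 1/((2 - 2*(-150)) - 36462) = 1/((2 + 300) - 36462) = 1/(302 - 36462) = 1/(-36160) = -1/36160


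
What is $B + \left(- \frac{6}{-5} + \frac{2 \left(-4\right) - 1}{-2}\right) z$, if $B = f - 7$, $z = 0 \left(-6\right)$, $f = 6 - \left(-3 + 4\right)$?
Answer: $-2$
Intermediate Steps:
$f = 5$ ($f = 6 - 1 = 5$)
$z = 0$
$B = -2$ ($B = 5 - 7 = -2$)
$B + \left(- \frac{6}{-5} + \frac{2 \left(-4\right) - 1}{-2}\right) z = -2 + \left(- \frac{6}{-5} + \frac{2 \left(-4\right) - 1}{-2}\right) 0 = -2 + \left(\left(-6\right) \left(- \frac{1}{5}\right) + \left(-8 - 1\right) \left(- \frac{1}{2}\right)\right) 0 = -2 + \left(\frac{6}{5} - - \frac{9}{2}\right) 0 = -2 + \left(\frac{6}{5} + \frac{9}{2}\right) 0 = -2 + \frac{57}{10} \cdot 0 = -2 + 0 = -2$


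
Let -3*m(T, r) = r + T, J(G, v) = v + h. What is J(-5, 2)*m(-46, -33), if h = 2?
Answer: 316/3 ≈ 105.33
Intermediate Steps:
J(G, v) = 2 + v (J(G, v) = v + 2 = 2 + v)
m(T, r) = -T/3 - r/3 (m(T, r) = -(r + T)/3 = -(T + r)/3 = -T/3 - r/3)
J(-5, 2)*m(-46, -33) = (2 + 2)*(-⅓*(-46) - ⅓*(-33)) = 4*(46/3 + 11) = 4*(79/3) = 316/3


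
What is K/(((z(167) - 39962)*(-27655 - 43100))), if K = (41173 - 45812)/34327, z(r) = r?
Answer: -4639/96654369988575 ≈ -4.7996e-11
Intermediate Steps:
K = -4639/34327 (K = -4639*1/34327 = -4639/34327 ≈ -0.13514)
K/(((z(167) - 39962)*(-27655 - 43100))) = -4639*1/((-27655 - 43100)*(167 - 39962))/34327 = -4639/(34327*((-39795*(-70755)))) = -4639/34327/2815695225 = -4639/34327*1/2815695225 = -4639/96654369988575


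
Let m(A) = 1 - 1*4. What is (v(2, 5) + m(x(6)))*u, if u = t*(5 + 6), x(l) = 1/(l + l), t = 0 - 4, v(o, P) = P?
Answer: -88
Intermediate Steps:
t = -4
x(l) = 1/(2*l)
m(A) = -3 (m(A) = 1 - 4 = -3)
u = -44 (u = -4*(5 + 6) = -4*11 = -44)
(v(2, 5) + m(x(6)))*u = (5 - 3)*(-44) = 2*(-44) = -88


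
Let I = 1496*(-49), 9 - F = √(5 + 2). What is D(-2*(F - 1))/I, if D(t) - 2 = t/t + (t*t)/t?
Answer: 13/73304 - √7/36652 ≈ 0.00010516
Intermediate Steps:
F = 9 - √7 (F = 9 - √(5 + 2) = 9 - √7 ≈ 6.3542)
I = -73304
D(t) = 3 + t (D(t) = 2 + (t/t + (t*t)/t) = 2 + (1 + t²/t) = 2 + (1 + t) = 3 + t)
D(-2*(F - 1))/I = (3 - 2*((9 - √7) - 1))/(-73304) = (3 - 2*(8 - √7))*(-1/73304) = (3 + (-16 + 2*√7))*(-1/73304) = (-13 + 2*√7)*(-1/73304) = 13/73304 - √7/36652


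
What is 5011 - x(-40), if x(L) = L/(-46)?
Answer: 115233/23 ≈ 5010.1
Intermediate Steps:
x(L) = -L/46 (x(L) = L*(-1/46) = -L/46)
5011 - x(-40) = 5011 - (-1)*(-40)/46 = 5011 - 1*20/23 = 5011 - 20/23 = 115233/23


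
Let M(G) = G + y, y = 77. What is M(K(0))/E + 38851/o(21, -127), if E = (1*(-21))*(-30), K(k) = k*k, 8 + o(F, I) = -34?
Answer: -291344/315 ≈ -924.90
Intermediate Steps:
o(F, I) = -42 (o(F, I) = -8 - 34 = -42)
K(k) = k**2
E = 630 (E = -21*(-30) = 630)
M(G) = 77 + G (M(G) = G + 77 = 77 + G)
M(K(0))/E + 38851/o(21, -127) = (77 + 0**2)/630 + 38851/(-42) = (77 + 0)*(1/630) + 38851*(-1/42) = 77*(1/630) - 38851/42 = 11/90 - 38851/42 = -291344/315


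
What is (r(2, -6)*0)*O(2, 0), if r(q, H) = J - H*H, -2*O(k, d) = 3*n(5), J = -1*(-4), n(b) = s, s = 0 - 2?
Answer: 0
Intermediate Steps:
s = -2
n(b) = -2
J = 4
O(k, d) = 3 (O(k, d) = -3*(-2)/2 = -1/2*(-6) = 3)
r(q, H) = 4 - H**2 (r(q, H) = 4 - H*H = 4 - H**2)
(r(2, -6)*0)*O(2, 0) = ((4 - 1*(-6)**2)*0)*3 = ((4 - 1*36)*0)*3 = ((4 - 36)*0)*3 = -32*0*3 = 0*3 = 0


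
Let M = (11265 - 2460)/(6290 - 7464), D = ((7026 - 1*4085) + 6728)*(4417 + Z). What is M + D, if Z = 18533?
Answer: 443807085/2 ≈ 2.2190e+8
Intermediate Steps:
D = 221903550 (D = ((7026 - 1*4085) + 6728)*(4417 + 18533) = ((7026 - 4085) + 6728)*22950 = (2941 + 6728)*22950 = 9669*22950 = 221903550)
M = -15/2 (M = 8805/(-1174) = 8805*(-1/1174) = -15/2 ≈ -7.5000)
M + D = -15/2 + 221903550 = 443807085/2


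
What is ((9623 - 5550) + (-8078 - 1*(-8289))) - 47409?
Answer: -43125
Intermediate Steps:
((9623 - 5550) + (-8078 - 1*(-8289))) - 47409 = (4073 + (-8078 + 8289)) - 47409 = (4073 + 211) - 47409 = 4284 - 47409 = -43125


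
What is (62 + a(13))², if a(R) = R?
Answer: 5625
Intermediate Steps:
(62 + a(13))² = (62 + 13)² = 75² = 5625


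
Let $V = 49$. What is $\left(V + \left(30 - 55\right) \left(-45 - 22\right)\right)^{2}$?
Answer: $2972176$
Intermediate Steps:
$\left(V + \left(30 - 55\right) \left(-45 - 22\right)\right)^{2} = \left(49 + \left(30 - 55\right) \left(-45 - 22\right)\right)^{2} = \left(49 - -1675\right)^{2} = \left(49 + 1675\right)^{2} = 1724^{2} = 2972176$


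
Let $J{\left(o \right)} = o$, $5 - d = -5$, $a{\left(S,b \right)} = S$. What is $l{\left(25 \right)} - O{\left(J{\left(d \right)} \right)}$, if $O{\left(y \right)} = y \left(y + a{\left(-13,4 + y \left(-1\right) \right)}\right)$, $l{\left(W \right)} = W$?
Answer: $55$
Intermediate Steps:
$d = 10$ ($d = 5 - -5 = 5 + 5 = 10$)
$O{\left(y \right)} = y \left(-13 + y\right)$ ($O{\left(y \right)} = y \left(y - 13\right) = y \left(-13 + y\right)$)
$l{\left(25 \right)} - O{\left(J{\left(d \right)} \right)} = 25 - 10 \left(-13 + 10\right) = 25 - 10 \left(-3\right) = 25 - -30 = 25 + 30 = 55$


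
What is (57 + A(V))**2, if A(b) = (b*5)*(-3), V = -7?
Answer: 26244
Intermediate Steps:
A(b) = -15*b (A(b) = (5*b)*(-3) = -15*b)
(57 + A(V))**2 = (57 - 15*(-7))**2 = (57 + 105)**2 = 162**2 = 26244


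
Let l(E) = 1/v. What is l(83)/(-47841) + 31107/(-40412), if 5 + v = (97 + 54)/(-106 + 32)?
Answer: -20955243047/27223665036 ≈ -0.76974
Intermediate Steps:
v = -521/74 (v = -5 + (97 + 54)/(-106 + 32) = -5 + 151/(-74) = -5 + 151*(-1/74) = -5 - 151/74 = -521/74 ≈ -7.0405)
l(E) = -74/521 (l(E) = 1/(-521/74) = -74/521)
l(83)/(-47841) + 31107/(-40412) = -74/521/(-47841) + 31107/(-40412) = -74/521*(-1/47841) + 31107*(-1/40412) = 2/673653 - 31107/40412 = -20955243047/27223665036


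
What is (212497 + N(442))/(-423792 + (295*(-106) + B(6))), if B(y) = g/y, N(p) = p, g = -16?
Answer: -638817/1365194 ≈ -0.46793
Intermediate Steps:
B(y) = -16/y
(212497 + N(442))/(-423792 + (295*(-106) + B(6))) = (212497 + 442)/(-423792 + (295*(-106) - 16/6)) = 212939/(-423792 + (-31270 - 16*⅙)) = 212939/(-423792 + (-31270 - 8/3)) = 212939/(-423792 - 93818/3) = 212939/(-1365194/3) = 212939*(-3/1365194) = -638817/1365194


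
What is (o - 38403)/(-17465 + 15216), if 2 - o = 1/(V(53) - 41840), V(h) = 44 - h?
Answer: 1607043448/94118401 ≈ 17.075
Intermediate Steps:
o = 83699/41849 (o = 2 - 1/((44 - 1*53) - 41840) = 2 - 1/((44 - 53) - 41840) = 2 - 1/(-9 - 41840) = 2 - 1/(-41849) = 2 - 1*(-1/41849) = 2 + 1/41849 = 83699/41849 ≈ 2.0000)
(o - 38403)/(-17465 + 15216) = (83699/41849 - 38403)/(-17465 + 15216) = -1607043448/41849/(-2249) = -1607043448/41849*(-1/2249) = 1607043448/94118401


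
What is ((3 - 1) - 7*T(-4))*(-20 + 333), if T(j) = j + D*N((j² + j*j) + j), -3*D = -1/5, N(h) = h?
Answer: 79502/15 ≈ 5300.1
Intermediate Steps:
D = 1/15 (D = -(-1)/(3*5) = -⅓*(-⅕) = 1/15 ≈ 0.066667)
T(j) = 2*j²/15 + 16*j/15 (T(j) = j + ((j² + j*j) + j)/15 = j + ((j² + j²) + j)/15 = j + (2*j² + j)/15 = j + (j + 2*j²)/15 = j + (j/15 + 2*j²/15) = 2*j²/15 + 16*j/15)
((3 - 1) - 7*T(-4))*(-20 + 333) = ((3 - 1) - 14*(-4)*(8 - 4)/15)*(-20 + 333) = (2 - 14*(-4)*4/15)*313 = (2 - 7*(-32/15))*313 = (2 + 224/15)*313 = (254/15)*313 = 79502/15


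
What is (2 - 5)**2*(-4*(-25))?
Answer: 900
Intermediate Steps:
(2 - 5)**2*(-4*(-25)) = (-3)**2*100 = 9*100 = 900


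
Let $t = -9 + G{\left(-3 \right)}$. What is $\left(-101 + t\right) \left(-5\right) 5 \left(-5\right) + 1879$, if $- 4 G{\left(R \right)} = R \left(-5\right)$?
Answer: $- \frac{49359}{4} \approx -12340.0$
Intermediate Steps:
$G{\left(R \right)} = \frac{5 R}{4}$ ($G{\left(R \right)} = - \frac{R \left(-5\right)}{4} = - \frac{\left(-5\right) R}{4} = \frac{5 R}{4}$)
$t = - \frac{51}{4}$ ($t = -9 + \frac{5}{4} \left(-3\right) = -9 - \frac{15}{4} = - \frac{51}{4} \approx -12.75$)
$\left(-101 + t\right) \left(-5\right) 5 \left(-5\right) + 1879 = \left(-101 - \frac{51}{4}\right) \left(-5\right) 5 \left(-5\right) + 1879 = - \frac{455 \left(\left(-25\right) \left(-5\right)\right)}{4} + 1879 = \left(- \frac{455}{4}\right) 125 + 1879 = - \frac{56875}{4} + 1879 = - \frac{49359}{4}$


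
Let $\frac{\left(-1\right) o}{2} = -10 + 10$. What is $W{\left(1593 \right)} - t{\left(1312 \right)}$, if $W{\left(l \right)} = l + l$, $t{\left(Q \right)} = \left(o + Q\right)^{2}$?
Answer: $-1718158$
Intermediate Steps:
$o = 0$ ($o = - 2 \left(-10 + 10\right) = \left(-2\right) 0 = 0$)
$t{\left(Q \right)} = Q^{2}$ ($t{\left(Q \right)} = \left(0 + Q\right)^{2} = Q^{2}$)
$W{\left(l \right)} = 2 l$
$W{\left(1593 \right)} - t{\left(1312 \right)} = 2 \cdot 1593 - 1312^{2} = 3186 - 1721344 = -1718158$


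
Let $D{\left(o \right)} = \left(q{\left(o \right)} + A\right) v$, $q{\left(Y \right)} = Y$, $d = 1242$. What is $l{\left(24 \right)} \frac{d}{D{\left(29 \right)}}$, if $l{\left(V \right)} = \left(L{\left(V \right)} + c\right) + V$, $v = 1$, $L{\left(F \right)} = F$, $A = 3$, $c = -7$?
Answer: $\frac{25461}{16} \approx 1591.3$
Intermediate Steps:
$D{\left(o \right)} = 3 + o$ ($D{\left(o \right)} = \left(o + 3\right) 1 = \left(3 + o\right) 1 = 3 + o$)
$l{\left(V \right)} = -7 + 2 V$ ($l{\left(V \right)} = \left(V - 7\right) + V = \left(-7 + V\right) + V = -7 + 2 V$)
$l{\left(24 \right)} \frac{d}{D{\left(29 \right)}} = \left(-7 + 2 \cdot 24\right) \frac{1242}{3 + 29} = \left(-7 + 48\right) \frac{1242}{32} = 41 \cdot 1242 \cdot \frac{1}{32} = 41 \cdot \frac{621}{16} = \frac{25461}{16}$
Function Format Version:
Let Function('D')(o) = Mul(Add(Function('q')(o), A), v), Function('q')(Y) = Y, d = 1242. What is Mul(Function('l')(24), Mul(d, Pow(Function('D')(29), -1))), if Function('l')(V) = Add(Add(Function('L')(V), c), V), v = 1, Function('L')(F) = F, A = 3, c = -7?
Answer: Rational(25461, 16) ≈ 1591.3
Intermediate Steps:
Function('D')(o) = Add(3, o) (Function('D')(o) = Mul(Add(o, 3), 1) = Mul(Add(3, o), 1) = Add(3, o))
Function('l')(V) = Add(-7, Mul(2, V)) (Function('l')(V) = Add(Add(V, -7), V) = Add(Add(-7, V), V) = Add(-7, Mul(2, V)))
Mul(Function('l')(24), Mul(d, Pow(Function('D')(29), -1))) = Mul(Add(-7, Mul(2, 24)), Mul(1242, Pow(Add(3, 29), -1))) = Mul(Add(-7, 48), Mul(1242, Pow(32, -1))) = Mul(41, Mul(1242, Rational(1, 32))) = Mul(41, Rational(621, 16)) = Rational(25461, 16)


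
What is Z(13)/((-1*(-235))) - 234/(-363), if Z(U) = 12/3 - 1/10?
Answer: 188019/284350 ≈ 0.66122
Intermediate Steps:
Z(U) = 39/10 (Z(U) = 12*(⅓) - 1*⅒ = 4 - ⅒ = 39/10)
Z(13)/((-1*(-235))) - 234/(-363) = 39/(10*((-1*(-235)))) - 234/(-363) = (39/10)/235 - 234*(-1/363) = (39/10)*(1/235) + 78/121 = 39/2350 + 78/121 = 188019/284350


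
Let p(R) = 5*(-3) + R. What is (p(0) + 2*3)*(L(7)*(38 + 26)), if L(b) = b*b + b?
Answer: -32256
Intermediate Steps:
L(b) = b + b² (L(b) = b² + b = b + b²)
p(R) = -15 + R
(p(0) + 2*3)*(L(7)*(38 + 26)) = ((-15 + 0) + 2*3)*((7*(1 + 7))*(38 + 26)) = (-15 + 6)*((7*8)*64) = -504*64 = -9*3584 = -32256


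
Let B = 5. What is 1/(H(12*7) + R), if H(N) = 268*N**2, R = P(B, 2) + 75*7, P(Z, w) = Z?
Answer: 1/1891538 ≈ 5.2867e-7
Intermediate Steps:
R = 530 (R = 5 + 75*7 = 5 + 525 = 530)
1/(H(12*7) + R) = 1/(268*(12*7)**2 + 530) = 1/(268*84**2 + 530) = 1/(268*7056 + 530) = 1/(1891008 + 530) = 1/1891538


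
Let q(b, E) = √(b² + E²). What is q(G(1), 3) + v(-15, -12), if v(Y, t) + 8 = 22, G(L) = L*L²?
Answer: 14 + √10 ≈ 17.162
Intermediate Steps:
G(L) = L³
q(b, E) = √(E² + b²)
v(Y, t) = 14 (v(Y, t) = -8 + 22 = 14)
q(G(1), 3) + v(-15, -12) = √(3² + (1³)²) + 14 = √(9 + 1²) + 14 = √(9 + 1) + 14 = √10 + 14 = 14 + √10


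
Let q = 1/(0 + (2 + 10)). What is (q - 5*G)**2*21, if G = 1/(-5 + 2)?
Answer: 1029/16 ≈ 64.313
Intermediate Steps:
q = 1/12 (q = 1/(0 + 12) = 1/12 ≈ 0.083333)
G = -1/3 (G = 1/(-3) = -1/3 ≈ -0.33333)
(q - 5*G)**2*21 = (1/12 - 5*(-1/3))**2*21 = (1/12 + 5/3)**2*21 = (7/4)**2*21 = (49/16)*21 = 1029/16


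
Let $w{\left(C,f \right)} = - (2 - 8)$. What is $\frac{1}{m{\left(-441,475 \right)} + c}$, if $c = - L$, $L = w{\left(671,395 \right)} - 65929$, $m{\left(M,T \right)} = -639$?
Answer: $\frac{1}{65284} \approx 1.5318 \cdot 10^{-5}$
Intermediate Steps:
$w{\left(C,f \right)} = 6$ ($w{\left(C,f \right)} = \left(-1\right) \left(-6\right) = 6$)
$L = -65923$ ($L = 6 - 65929 = -65923$)
$c = 65923$ ($c = \left(-1\right) \left(-65923\right) = 65923$)
$\frac{1}{m{\left(-441,475 \right)} + c} = \frac{1}{-639 + 65923} = \frac{1}{65284}$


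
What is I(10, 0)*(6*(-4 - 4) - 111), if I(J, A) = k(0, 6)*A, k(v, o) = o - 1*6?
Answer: 0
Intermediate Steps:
k(v, o) = -6 + o (k(v, o) = o - 6 = -6 + o)
I(J, A) = 0 (I(J, A) = (-6 + 6)*A = 0*A = 0)
I(10, 0)*(6*(-4 - 4) - 111) = 0*(6*(-4 - 4) - 111) = 0*(6*(-8) - 111) = 0*(-48 - 111) = 0*(-159) = 0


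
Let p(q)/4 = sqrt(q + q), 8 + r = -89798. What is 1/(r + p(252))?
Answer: -44903/4032554786 - 6*sqrt(14)/2016277393 ≈ -1.1146e-5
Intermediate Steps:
r = -89806 (r = -8 - 89798 = -89806)
p(q) = 4*sqrt(2)*sqrt(q) (p(q) = 4*sqrt(q + q) = 4*sqrt(2*q) = 4*(sqrt(2)*sqrt(q)) = 4*sqrt(2)*sqrt(q))
1/(r + p(252)) = 1/(-89806 + 4*sqrt(2)*sqrt(252)) = 1/(-89806 + 4*sqrt(2)*(6*sqrt(7))) = 1/(-89806 + 24*sqrt(14))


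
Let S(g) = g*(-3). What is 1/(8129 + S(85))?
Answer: 1/7874 ≈ 0.00012700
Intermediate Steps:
S(g) = -3*g
1/(8129 + S(85)) = 1/(8129 - 3*85) = 1/(8129 - 255) = 1/7874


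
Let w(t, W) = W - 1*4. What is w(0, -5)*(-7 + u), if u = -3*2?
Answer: 117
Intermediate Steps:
w(t, W) = -4 + W (w(t, W) = W - 4 = -4 + W)
u = -6
w(0, -5)*(-7 + u) = (-4 - 5)*(-7 - 6) = -9*(-13) = 117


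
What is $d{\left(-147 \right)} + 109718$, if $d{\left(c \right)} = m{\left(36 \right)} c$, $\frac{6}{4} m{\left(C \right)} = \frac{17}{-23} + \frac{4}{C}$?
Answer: $\frac{22724366}{207} \approx 1.0978 \cdot 10^{5}$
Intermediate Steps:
$m{\left(C \right)} = - \frac{34}{69} + \frac{8}{3 C}$ ($m{\left(C \right)} = \frac{2 \left(\frac{17}{-23} + \frac{4}{C}\right)}{3} = \frac{2 \left(17 \left(- \frac{1}{23}\right) + \frac{4}{C}\right)}{3} = \frac{2 \left(- \frac{17}{23} + \frac{4}{C}\right)}{3} = - \frac{34}{69} + \frac{8}{3 C}$)
$d{\left(c \right)} = - \frac{260 c}{621}$ ($d{\left(c \right)} = \frac{2 \left(92 - 612\right)}{69 \cdot 36} c = \frac{2}{69} \cdot \frac{1}{36} \left(92 - 612\right) c = \frac{2}{69} \cdot \frac{1}{36} \left(-520\right) c = - \frac{260 c}{621}$)
$d{\left(-147 \right)} + 109718 = \left(- \frac{260}{621}\right) \left(-147\right) + 109718 = \frac{12740}{207} + 109718 = \frac{22724366}{207}$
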